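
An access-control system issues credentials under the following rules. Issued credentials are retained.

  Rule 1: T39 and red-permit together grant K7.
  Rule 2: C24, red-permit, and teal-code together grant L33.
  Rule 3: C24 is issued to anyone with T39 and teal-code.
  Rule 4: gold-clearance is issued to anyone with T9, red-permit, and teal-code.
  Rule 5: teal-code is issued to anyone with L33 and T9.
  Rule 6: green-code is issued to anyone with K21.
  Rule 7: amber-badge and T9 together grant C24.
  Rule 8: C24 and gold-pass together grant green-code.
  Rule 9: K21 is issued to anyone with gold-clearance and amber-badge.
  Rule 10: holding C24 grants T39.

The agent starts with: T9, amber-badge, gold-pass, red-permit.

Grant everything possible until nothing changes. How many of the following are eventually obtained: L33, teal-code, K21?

L33 would need C24, red-permit, and teal-code (Rule 2), but teal-code is never granted.
teal-code would need L33 and T9 (Rule 5), but L33 is never granted.
K21 would need gold-clearance and amber-badge (Rule 9), but gold-clearance is never granted.
None of the 3 are reached.

0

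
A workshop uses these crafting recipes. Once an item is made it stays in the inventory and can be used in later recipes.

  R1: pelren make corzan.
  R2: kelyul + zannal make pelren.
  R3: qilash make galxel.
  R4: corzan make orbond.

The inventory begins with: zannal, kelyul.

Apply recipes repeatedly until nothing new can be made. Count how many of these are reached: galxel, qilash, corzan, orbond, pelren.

Using R2, kelyul and zannal make pelren.
pelren → corzan (R1).
corzan → orbond (R4).
galxel would need qilash (R3), but qilash is never obtained.
No rule produces qilash, and it is not given.
corzan: reached.
orbond: reached.
pelren: reached.
Reached: corzan, orbond, and pelren — 3 of the 5.

3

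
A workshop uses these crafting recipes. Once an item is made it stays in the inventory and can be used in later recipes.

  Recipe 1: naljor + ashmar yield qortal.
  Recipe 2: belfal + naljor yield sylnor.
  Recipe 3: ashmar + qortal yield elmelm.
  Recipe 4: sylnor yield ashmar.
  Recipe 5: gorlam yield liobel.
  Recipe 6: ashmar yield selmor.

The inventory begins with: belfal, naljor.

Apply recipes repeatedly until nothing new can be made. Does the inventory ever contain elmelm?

Yes

belfal + naljor → sylnor (Recipe 2).
sylnor → ashmar (Recipe 4).
naljor + ashmar → qortal (Recipe 1).
ashmar + qortal → elmelm (Recipe 3).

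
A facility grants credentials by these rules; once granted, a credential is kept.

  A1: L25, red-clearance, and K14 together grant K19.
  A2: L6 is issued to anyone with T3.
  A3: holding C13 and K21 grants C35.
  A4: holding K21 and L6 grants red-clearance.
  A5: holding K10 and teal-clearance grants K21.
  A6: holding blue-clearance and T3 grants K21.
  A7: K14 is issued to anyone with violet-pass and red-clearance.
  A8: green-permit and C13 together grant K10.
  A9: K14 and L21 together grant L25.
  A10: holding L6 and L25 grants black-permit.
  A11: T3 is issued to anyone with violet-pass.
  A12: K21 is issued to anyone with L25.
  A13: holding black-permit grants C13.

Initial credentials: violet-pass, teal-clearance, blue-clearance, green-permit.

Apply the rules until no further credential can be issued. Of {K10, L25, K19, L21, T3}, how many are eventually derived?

Holding violet-pass grants T3 (A11).
K10 would need green-permit and C13 (A8), but C13 is never granted.
L25 would need K14 and L21 (A9), but L21 is never granted.
K19 would need L25, red-clearance, and K14 (A1), but L25 is never granted.
No rule produces L21, and it is not given.
T3: reached.
Reached: T3 — 1 of the 5.

1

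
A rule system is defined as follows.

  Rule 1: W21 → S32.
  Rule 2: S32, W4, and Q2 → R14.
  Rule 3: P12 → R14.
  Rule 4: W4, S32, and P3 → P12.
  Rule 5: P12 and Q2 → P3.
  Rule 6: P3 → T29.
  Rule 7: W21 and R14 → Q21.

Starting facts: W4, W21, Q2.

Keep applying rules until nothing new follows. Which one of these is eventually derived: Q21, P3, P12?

W21 holds, so S32 follows (Rule 1).
S32, W4, and Q2 hold, so R14 follows (Rule 2).
W21 and R14 hold, so Q21 follows (Rule 7).
P3 would need P12 and Q2 (Rule 5), but P12 is never established. P12 would need W4, S32, and P3 (Rule 4), but P3 is never established.

Q21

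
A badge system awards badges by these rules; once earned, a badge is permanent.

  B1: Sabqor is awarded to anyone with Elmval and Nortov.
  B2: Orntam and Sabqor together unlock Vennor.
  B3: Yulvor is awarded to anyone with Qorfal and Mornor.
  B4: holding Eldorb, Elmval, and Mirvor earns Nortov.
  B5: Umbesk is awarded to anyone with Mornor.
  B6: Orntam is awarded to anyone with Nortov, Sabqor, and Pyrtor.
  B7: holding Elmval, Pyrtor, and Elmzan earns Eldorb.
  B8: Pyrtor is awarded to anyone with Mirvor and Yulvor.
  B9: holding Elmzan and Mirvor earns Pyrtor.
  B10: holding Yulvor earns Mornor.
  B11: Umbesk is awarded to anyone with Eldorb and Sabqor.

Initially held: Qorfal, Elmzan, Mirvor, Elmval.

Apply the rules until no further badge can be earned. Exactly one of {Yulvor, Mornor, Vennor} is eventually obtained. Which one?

Vennor

With Elmzan and Mirvor, Pyrtor is earned (B9).
With Elmval, Pyrtor, and Elmzan, Eldorb is earned (B7).
With Eldorb, Elmval, and Mirvor, Nortov is earned (B4).
With Elmval and Nortov, Sabqor is earned (B1).
With Nortov, Sabqor, and Pyrtor, Orntam is earned (B6).
With Orntam and Sabqor, Vennor is earned (B2).
Mornor would need Yulvor (B10), but Yulvor is never earned. Yulvor would need Qorfal and Mornor (B3), but Mornor is never earned.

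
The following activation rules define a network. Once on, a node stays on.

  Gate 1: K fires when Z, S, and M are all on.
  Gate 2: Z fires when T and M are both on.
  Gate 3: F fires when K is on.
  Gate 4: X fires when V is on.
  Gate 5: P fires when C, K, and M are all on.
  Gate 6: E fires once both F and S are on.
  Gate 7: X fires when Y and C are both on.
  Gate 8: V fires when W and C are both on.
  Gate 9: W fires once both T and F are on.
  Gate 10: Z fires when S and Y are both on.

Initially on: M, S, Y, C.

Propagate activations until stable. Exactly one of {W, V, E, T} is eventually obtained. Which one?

S and Y are on, so Z fires (Gate 10).
Z, S, and M are on, so K fires (Gate 1).
K is on, so F fires (Gate 3).
Gate 6: F and S on → E on.
W would need T and F (Gate 9), but T never turns on. No rule produces T, and it is not given. V would need W and C (Gate 8), but W never turns on.

E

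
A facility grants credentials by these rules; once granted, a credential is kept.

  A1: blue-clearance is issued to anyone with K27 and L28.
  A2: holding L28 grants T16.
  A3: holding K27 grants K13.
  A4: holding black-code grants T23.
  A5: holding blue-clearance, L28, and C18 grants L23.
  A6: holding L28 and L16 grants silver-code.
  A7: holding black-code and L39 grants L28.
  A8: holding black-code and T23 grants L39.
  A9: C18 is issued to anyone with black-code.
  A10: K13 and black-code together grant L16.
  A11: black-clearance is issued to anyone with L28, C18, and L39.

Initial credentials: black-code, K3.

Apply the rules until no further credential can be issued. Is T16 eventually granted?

Yes

Holding black-code grants T23 (A4).
Holding black-code and T23 grants L39 (A8).
Holding black-code and L39 grants L28 (A7).
Holding L28 grants T16 (A2).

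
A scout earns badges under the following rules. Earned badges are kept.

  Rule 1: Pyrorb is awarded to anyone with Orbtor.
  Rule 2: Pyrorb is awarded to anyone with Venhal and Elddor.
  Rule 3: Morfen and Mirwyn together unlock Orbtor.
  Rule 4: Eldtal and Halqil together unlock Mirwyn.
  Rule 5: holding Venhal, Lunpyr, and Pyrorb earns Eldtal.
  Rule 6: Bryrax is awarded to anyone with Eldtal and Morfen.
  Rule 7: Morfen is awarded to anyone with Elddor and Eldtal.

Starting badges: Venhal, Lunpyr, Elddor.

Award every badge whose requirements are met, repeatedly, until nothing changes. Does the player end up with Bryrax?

Yes

With Venhal and Elddor, Pyrorb is earned (Rule 2).
With Venhal, Lunpyr, and Pyrorb, Eldtal is earned (Rule 5).
With Elddor and Eldtal, Morfen is earned (Rule 7).
With Eldtal and Morfen, Bryrax is earned (Rule 6).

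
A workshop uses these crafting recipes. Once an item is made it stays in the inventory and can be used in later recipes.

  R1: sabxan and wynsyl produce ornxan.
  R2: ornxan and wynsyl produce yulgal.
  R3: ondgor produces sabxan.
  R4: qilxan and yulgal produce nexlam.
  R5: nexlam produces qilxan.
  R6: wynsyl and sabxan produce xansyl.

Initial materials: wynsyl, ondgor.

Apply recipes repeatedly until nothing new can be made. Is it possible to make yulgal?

Yes

ondgor → sabxan (R3).
sabxan and wynsyl → ornxan (R1).
Using R2, ornxan and wynsyl make yulgal.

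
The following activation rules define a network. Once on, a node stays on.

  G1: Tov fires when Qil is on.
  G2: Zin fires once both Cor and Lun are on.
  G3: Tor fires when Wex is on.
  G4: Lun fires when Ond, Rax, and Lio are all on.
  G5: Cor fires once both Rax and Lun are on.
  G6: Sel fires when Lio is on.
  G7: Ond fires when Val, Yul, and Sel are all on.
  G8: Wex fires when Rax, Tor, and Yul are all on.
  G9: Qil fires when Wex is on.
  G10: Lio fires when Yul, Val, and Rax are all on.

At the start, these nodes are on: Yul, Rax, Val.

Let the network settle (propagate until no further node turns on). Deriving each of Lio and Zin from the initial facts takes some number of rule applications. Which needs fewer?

Lio

Lio: Yul, Val, and Rax are on, so Lio fires (G10). [1 rule application]
Zin: Yul, Val, and Rax are on, so Lio fires (G10). Lio is on, so Sel fires (G6). G7: Val, Yul, and Sel on → Ond on. Ond, Rax, and Lio are on, so Lun fires (G4). G5: Rax and Lun on → Cor on. G2: Cor and Lun on → Zin on. [6 rule applications]
Lio needs fewer.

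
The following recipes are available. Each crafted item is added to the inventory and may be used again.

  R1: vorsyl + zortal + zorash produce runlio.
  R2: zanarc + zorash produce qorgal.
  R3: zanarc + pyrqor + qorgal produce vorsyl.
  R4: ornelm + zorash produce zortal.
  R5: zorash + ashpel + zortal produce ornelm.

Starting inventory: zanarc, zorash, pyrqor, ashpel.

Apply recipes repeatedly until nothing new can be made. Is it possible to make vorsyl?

Yes

zanarc + zorash → qorgal (R2).
zanarc + pyrqor + qorgal → vorsyl (R3).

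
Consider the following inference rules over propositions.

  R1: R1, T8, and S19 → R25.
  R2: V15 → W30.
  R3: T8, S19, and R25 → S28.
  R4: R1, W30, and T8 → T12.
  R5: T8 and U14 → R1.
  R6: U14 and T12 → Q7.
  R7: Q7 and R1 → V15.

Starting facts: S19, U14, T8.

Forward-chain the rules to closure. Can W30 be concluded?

No

W30 would need V15 (R2), but V15 is never established.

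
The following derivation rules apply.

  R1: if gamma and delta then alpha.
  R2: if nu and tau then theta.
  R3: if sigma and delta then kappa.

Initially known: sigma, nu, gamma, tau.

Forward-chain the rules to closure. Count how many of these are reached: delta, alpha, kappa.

No rule produces delta, and it is not given.
alpha would need gamma and delta (R1), but delta is never established.
kappa would need sigma and delta (R3), but delta is never established.
None of the 3 are reached.

0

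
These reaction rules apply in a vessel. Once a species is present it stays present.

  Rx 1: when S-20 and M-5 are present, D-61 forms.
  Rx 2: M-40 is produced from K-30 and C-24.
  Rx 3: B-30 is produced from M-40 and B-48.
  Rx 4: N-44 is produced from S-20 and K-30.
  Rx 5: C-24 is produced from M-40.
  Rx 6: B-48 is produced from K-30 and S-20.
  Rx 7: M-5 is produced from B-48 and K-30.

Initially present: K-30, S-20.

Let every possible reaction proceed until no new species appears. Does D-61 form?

Yes

K-30 and S-20 present → B-48 forms (Rx 6).
B-48 and K-30 present → M-5 forms (Rx 7).
S-20 and M-5 present → D-61 forms (Rx 1).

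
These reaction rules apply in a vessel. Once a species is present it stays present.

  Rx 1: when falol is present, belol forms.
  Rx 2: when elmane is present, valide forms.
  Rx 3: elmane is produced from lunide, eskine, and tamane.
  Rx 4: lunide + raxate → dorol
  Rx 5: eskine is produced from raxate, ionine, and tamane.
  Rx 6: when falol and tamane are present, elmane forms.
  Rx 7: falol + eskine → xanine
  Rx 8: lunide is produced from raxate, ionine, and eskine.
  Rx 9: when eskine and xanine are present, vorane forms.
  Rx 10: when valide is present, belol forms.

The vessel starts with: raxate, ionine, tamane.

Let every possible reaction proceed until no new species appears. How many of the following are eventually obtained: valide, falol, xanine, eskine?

2

raxate, ionine, and tamane present → eskine forms (Rx 5).
raxate, ionine, and eskine present → lunide forms (Rx 8).
lunide, eskine, and tamane present → elmane forms (Rx 3).
elmane present → valide forms (Rx 2).
valide: reached.
No rule produces falol, and it is not given.
xanine would need falol and eskine (Rx 7), but falol never forms.
eskine: reached.
Reached: valide and eskine — 2 of the 4.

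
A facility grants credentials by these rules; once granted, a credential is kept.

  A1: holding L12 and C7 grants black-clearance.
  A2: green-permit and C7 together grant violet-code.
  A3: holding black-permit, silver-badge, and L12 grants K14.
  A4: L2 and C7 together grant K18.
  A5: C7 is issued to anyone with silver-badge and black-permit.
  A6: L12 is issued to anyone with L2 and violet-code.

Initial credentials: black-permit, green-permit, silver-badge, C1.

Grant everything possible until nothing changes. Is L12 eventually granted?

No

L12 would need L2 and violet-code (A6), but L2 is never granted.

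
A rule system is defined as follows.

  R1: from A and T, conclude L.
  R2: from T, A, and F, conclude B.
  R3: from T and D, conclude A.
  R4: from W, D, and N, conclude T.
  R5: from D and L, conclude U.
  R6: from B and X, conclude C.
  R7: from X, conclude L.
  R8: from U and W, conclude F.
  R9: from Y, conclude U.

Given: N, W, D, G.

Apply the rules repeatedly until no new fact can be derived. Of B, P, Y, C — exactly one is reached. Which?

B

W, D, and N hold, so T follows (R4).
T and D hold, so A follows (R3).
A and T hold, so L follows (R1).
From D and L, R5 gives U.
U and W hold, so F follows (R8).
From T, A, and F, R2 gives B.
C would need B and X (R6), but X is never established. No rule produces P, and it is not given. No rule produces Y, and it is not given.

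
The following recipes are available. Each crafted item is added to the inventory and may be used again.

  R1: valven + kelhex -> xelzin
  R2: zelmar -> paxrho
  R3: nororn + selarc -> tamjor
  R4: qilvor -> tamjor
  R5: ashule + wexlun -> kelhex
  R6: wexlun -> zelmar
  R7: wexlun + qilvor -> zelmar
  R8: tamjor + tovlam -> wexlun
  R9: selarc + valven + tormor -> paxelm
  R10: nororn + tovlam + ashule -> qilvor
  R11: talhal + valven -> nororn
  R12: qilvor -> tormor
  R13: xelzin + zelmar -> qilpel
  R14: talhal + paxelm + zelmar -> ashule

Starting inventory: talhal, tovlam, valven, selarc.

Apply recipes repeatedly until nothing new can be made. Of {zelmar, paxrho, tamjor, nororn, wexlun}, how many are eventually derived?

5

talhal + valven -> nororn (R11).
Using R3, nororn and selarc make tamjor.
Using R8, tamjor and tovlam make wexlun.
Using R6, wexlun makes zelmar.
zelmar -> paxrho (R2).
zelmar: reached.
paxrho: reached.
tamjor: reached.
nororn: reached.
wexlun: reached.
All 5 are reached.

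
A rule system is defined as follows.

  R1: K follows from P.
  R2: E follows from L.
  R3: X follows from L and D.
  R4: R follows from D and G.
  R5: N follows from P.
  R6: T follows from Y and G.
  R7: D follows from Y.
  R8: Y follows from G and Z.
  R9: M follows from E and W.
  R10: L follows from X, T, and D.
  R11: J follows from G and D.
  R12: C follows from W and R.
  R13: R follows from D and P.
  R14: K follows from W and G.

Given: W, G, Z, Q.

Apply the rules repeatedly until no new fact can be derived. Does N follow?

No

N would need P (R5), but P is never established.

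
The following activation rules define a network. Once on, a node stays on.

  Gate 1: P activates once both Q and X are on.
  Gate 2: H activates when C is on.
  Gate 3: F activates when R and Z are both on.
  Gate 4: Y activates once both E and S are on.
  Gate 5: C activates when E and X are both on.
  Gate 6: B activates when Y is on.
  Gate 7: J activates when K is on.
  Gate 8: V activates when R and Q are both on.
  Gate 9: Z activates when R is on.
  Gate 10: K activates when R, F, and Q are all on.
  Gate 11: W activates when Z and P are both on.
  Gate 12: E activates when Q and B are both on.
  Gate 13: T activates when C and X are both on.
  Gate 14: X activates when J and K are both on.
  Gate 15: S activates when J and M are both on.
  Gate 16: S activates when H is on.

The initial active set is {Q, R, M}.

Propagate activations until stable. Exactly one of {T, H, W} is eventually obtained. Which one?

W

Gate 9: R on → Z on.
Gate 3: R and Z on → F on.
Gate 10: R, F, and Q on → K on.
Gate 7: K on → J on.
J and K are on, so X activates (Gate 14).
Gate 1: Q and X on → P on.
Gate 11: Z and P on → W on.
T would need C and X (Gate 13), but C never turns on. H would need C (Gate 2), but C never turns on.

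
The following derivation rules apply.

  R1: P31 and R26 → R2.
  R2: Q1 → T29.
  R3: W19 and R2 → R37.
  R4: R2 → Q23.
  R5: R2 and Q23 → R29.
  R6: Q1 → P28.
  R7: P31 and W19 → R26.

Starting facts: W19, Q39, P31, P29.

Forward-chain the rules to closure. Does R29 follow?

Yes

From P31 and W19, R7 gives R26.
From P31 and R26, R1 gives R2.
R2 holds, so Q23 follows (R4).
R2 and Q23 hold, so R29 follows (R5).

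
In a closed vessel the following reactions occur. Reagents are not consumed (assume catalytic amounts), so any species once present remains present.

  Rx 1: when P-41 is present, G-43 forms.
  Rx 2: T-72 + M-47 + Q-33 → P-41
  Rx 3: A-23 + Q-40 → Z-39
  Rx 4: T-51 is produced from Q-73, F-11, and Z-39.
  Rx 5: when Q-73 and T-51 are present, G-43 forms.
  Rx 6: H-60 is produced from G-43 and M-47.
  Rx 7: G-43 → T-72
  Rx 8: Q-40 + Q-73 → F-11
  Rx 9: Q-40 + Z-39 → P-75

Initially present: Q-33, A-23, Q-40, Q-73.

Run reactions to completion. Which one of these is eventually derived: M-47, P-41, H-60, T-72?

A-23 and Q-40 present → Z-39 forms (Rx 3).
Q-40 and Q-73 present → F-11 forms (Rx 8).
Q-73, F-11, and Z-39 present → T-51 forms (Rx 4).
Q-73 and T-51 present → G-43 forms (Rx 5).
G-43 present → T-72 forms (Rx 7).
P-41 would need T-72, M-47, and Q-33 (Rx 2), but M-47 never forms. No rule produces M-47, and it is not given. H-60 would need G-43 and M-47 (Rx 6), but M-47 never forms.

T-72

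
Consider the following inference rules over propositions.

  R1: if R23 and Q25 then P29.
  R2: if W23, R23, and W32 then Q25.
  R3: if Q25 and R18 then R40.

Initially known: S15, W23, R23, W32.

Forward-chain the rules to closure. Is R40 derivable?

R40 would need Q25 and R18 (R3), but R18 is never established.

No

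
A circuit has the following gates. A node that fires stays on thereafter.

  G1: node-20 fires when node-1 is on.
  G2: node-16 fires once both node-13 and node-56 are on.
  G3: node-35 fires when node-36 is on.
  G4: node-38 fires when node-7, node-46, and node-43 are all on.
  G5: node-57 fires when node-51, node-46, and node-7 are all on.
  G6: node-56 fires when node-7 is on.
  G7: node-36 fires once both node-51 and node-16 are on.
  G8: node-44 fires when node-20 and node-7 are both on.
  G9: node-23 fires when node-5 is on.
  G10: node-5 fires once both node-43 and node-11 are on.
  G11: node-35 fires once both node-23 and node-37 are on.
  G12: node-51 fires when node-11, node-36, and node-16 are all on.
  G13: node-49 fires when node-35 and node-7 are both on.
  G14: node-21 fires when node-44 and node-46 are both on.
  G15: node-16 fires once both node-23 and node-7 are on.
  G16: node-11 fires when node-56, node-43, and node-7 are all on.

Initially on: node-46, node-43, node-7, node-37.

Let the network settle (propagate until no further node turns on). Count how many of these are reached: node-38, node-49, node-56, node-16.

node-7 is on, so node-56 fires (G6).
node-7, node-46, and node-43 are on, so node-38 fires (G4).
node-56, node-43, and node-7 are on, so node-11 fires (G16).
G10: node-43 and node-11 on → node-5 on.
node-5 is on, so node-23 fires (G9).
G11: node-23 and node-37 on → node-35 on.
G15: node-23 and node-7 on → node-16 on.
node-35 and node-7 are on, so node-49 fires (G13).
node-38: reached.
node-49: reached.
node-56: reached.
node-16: reached.
All 4 are reached.

4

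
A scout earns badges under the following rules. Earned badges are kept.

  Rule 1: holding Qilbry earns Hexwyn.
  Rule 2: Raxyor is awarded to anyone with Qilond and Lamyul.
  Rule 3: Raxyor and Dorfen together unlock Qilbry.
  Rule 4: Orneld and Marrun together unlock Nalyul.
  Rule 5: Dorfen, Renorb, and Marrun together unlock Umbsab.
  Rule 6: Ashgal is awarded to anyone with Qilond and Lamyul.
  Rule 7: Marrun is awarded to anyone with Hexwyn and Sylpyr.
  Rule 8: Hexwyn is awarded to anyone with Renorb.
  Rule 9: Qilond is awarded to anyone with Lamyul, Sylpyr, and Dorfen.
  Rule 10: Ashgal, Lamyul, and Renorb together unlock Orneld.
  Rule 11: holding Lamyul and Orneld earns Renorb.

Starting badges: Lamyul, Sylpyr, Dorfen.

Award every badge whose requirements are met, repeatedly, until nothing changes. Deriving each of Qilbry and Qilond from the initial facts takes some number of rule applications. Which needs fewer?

Qilond: With Lamyul, Sylpyr, and Dorfen, Qilond is earned (Rule 9). [1 rule application]
Qilbry: With Lamyul, Sylpyr, and Dorfen, Qilond is earned (Rule 9). With Qilond and Lamyul, Raxyor is earned (Rule 2). With Raxyor and Dorfen, Qilbry is earned (Rule 3). [3 rule applications]
Qilond needs fewer.

Qilond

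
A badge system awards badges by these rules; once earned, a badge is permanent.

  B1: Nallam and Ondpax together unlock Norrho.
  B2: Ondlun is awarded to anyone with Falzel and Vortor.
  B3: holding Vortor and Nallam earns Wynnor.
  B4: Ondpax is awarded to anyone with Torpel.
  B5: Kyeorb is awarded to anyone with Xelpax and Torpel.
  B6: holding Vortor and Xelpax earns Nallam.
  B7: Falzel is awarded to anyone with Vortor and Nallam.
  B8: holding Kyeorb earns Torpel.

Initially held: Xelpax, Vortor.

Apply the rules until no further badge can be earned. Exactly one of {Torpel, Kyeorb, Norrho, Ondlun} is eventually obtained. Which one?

Ondlun

With Vortor and Xelpax, Nallam is earned (B6).
With Vortor and Nallam, Falzel is earned (B7).
With Falzel and Vortor, Ondlun is earned (B2).
Norrho would need Nallam and Ondpax (B1), but Ondpax is never earned. Kyeorb would need Xelpax and Torpel (B5), but Torpel is never earned. Torpel would need Kyeorb (B8), but Kyeorb is never earned.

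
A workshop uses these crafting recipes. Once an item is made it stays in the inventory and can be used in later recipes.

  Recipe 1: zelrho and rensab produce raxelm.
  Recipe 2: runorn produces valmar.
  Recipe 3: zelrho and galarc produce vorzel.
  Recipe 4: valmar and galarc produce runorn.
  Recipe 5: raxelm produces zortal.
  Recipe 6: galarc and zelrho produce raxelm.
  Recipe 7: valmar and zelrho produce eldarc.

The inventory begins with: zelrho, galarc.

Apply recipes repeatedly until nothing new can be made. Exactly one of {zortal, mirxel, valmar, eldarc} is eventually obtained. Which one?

Using Recipe 6, galarc and zelrho make raxelm.
Using Recipe 5, raxelm makes zortal.
valmar would need runorn (Recipe 2), but runorn is never obtained. eldarc would need valmar and zelrho (Recipe 7), but valmar is never obtained. No rule produces mirxel, and it is not given.

zortal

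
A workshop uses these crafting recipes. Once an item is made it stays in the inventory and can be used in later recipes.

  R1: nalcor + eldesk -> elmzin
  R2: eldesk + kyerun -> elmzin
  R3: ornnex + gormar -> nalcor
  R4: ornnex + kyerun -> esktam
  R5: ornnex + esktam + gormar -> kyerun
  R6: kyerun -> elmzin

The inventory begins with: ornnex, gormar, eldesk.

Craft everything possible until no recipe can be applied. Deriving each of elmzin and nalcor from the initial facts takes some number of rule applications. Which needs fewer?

nalcor

nalcor: ornnex + gormar -> nalcor (R3). [1 rule application]
elmzin: ornnex + gormar -> nalcor (R3). nalcor + eldesk -> elmzin (R1). [2 rule applications]
nalcor needs fewer.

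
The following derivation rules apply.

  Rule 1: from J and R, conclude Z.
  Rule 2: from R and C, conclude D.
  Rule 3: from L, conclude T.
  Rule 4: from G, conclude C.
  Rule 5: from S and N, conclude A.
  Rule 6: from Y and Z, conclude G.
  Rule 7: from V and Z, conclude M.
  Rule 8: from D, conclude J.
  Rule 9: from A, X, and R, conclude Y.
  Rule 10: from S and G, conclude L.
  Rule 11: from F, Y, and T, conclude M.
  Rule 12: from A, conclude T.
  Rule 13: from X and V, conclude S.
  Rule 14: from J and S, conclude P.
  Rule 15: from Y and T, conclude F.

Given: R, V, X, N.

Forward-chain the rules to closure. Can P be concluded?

No

P would need J and S (Rule 14), but J is never established.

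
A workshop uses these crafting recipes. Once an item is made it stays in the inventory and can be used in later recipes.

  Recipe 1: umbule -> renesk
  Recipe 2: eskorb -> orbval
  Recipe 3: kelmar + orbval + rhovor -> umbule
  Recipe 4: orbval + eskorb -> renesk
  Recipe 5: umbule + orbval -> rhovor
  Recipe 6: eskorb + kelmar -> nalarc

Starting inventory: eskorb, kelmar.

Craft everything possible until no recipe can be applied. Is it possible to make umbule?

umbule would need kelmar, orbval, and rhovor (Recipe 3), but rhovor is never obtained.

No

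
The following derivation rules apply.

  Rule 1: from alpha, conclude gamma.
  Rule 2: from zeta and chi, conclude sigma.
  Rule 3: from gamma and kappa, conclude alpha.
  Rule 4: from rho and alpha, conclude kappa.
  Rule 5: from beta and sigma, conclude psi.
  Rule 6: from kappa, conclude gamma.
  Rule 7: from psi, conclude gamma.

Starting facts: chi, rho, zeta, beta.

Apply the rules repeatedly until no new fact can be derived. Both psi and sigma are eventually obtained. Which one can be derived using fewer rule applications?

sigma: From zeta and chi, Rule 2 gives sigma. [1 rule application]
psi: From zeta and chi, Rule 2 gives sigma. From beta and sigma, Rule 5 gives psi. [2 rule applications]
sigma needs fewer.

sigma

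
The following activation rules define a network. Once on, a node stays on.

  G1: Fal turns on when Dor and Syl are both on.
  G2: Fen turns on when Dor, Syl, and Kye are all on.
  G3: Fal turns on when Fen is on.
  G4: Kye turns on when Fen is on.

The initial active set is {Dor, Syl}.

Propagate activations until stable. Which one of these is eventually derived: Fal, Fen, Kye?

Fal

Dor and Syl are on, so Fal turns on (G1).
Kye would need Fen (G4), but Fen never turns on. Fen would need Dor, Syl, and Kye (G2), but Kye never turns on.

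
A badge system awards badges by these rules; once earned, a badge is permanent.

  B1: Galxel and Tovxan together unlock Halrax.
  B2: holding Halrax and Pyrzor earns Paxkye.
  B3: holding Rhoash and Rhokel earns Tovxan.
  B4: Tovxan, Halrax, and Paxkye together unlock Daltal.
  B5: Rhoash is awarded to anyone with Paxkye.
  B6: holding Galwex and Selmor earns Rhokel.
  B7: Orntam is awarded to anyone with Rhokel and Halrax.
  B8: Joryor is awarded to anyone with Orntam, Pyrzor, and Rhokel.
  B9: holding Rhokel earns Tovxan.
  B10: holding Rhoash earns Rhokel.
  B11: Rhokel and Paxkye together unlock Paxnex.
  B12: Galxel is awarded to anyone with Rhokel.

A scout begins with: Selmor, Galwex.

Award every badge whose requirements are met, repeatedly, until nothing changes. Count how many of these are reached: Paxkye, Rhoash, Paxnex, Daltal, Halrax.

With Galwex and Selmor, Rhokel is earned (B6).
With Rhokel, Galxel is earned (B12).
With Rhokel, Tovxan is earned (B9).
With Galxel and Tovxan, Halrax is earned (B1).
Paxkye would need Halrax and Pyrzor (B2), but Pyrzor is never earned.
Rhoash would need Paxkye (B5), but Paxkye is never earned.
Paxnex would need Rhokel and Paxkye (B11), but Paxkye is never earned.
Daltal would need Tovxan, Halrax, and Paxkye (B4), but Paxkye is never earned.
Halrax: reached.
Reached: Halrax — 1 of the 5.

1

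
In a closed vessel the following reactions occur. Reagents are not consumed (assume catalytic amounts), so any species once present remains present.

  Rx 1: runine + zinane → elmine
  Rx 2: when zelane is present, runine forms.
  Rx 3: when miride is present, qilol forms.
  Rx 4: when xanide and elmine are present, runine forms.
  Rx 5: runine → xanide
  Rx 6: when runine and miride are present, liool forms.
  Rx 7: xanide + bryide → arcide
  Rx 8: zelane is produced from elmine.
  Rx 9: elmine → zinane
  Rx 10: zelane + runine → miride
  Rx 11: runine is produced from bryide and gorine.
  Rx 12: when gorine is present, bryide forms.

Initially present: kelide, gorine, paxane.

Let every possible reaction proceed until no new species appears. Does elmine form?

elmine would need runine and zinane (Rx 1), but zinane never forms.

No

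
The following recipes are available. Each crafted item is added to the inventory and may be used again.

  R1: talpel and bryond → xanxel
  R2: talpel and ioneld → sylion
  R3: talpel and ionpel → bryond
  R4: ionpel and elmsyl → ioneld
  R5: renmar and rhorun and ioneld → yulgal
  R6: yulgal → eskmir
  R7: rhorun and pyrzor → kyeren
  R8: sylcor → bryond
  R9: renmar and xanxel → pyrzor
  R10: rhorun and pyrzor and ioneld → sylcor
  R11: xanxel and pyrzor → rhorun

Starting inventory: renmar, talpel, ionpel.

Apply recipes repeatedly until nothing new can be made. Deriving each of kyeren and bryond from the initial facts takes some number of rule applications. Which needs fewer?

bryond: talpel and ionpel → bryond (R3). [1 rule application]
kyeren: Using R3, talpel and ionpel make bryond. talpel and bryond → xanxel (R1). Using R9, renmar and xanxel make pyrzor. xanxel and pyrzor → rhorun (R11). Using R7, rhorun and pyrzor make kyeren. [5 rule applications]
bryond needs fewer.

bryond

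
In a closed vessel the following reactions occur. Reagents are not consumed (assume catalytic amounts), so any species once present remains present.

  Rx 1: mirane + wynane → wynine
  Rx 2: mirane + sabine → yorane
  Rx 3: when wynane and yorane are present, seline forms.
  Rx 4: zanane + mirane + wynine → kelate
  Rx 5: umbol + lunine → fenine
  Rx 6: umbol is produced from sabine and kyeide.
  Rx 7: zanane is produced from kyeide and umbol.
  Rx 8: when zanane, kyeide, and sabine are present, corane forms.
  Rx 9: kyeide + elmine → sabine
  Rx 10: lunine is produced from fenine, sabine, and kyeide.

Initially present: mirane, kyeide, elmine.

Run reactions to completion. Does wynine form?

No

wynine would need mirane and wynane (Rx 1), but wynane never forms.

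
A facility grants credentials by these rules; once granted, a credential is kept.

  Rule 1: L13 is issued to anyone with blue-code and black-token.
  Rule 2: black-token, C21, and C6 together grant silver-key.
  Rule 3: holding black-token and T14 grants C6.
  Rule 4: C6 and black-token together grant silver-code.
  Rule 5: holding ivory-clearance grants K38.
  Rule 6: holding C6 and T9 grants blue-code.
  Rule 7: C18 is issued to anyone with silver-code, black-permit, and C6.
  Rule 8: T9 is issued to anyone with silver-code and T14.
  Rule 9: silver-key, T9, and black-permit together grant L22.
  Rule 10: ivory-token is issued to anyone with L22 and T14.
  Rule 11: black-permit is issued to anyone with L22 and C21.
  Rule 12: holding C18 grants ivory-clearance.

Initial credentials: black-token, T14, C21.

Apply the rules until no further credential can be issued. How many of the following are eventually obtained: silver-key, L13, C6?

3

Holding black-token and T14 grants C6 (Rule 3).
Holding C6 and black-token grants silver-code (Rule 4).
Holding black-token, C21, and C6 grants silver-key (Rule 2).
Holding silver-code and T14 grants T9 (Rule 8).
Holding C6 and T9 grants blue-code (Rule 6).
Holding blue-code and black-token grants L13 (Rule 1).
silver-key: reached.
L13: reached.
C6: reached.
All 3 are reached.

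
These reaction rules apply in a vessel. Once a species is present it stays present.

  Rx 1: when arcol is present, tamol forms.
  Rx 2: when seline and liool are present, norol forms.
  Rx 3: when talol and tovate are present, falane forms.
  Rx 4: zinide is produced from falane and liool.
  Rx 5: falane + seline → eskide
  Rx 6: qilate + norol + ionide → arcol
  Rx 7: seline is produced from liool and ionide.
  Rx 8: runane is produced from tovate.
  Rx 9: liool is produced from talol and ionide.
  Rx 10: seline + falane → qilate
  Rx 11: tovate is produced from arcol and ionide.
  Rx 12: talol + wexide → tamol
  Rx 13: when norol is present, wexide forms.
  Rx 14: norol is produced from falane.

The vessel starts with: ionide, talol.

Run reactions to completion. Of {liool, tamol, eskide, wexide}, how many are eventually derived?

talol and ionide present → liool forms (Rx 9).
liool and ionide present → seline forms (Rx 7).
seline and liool present → norol forms (Rx 2).
norol present → wexide forms (Rx 13).
talol and wexide present → tamol forms (Rx 12).
liool: reached.
tamol: reached.
eskide would need falane and seline (Rx 5), but falane never forms.
wexide: reached.
Reached: liool, tamol, and wexide — 3 of the 4.

3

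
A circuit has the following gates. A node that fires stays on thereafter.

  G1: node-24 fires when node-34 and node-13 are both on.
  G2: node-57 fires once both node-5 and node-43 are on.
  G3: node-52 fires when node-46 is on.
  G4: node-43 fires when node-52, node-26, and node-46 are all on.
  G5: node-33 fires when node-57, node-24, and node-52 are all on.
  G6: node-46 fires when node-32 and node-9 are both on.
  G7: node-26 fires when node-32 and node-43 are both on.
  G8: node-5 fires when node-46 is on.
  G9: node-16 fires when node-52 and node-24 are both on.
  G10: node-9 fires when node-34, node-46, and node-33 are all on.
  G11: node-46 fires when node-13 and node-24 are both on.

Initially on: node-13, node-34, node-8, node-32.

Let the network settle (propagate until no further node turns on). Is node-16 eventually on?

node-34 and node-13 are on, so node-24 fires (G1).
node-13 and node-24 are on, so node-46 fires (G11).
node-46 is on, so node-52 fires (G3).
G9: node-52 and node-24 on → node-16 on.

Yes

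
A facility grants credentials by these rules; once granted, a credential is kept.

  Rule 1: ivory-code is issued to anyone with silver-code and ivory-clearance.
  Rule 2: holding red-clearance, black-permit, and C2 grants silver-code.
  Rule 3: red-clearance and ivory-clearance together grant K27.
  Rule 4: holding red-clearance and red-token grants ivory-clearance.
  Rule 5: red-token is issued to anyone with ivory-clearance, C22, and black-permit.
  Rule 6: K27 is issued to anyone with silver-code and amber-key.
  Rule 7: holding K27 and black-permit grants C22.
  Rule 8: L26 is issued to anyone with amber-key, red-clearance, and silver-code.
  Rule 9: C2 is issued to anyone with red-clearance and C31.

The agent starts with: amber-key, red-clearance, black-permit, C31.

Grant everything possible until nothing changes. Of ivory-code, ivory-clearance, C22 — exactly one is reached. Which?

C22

Holding red-clearance and C31 grants C2 (Rule 9).
Holding red-clearance, black-permit, and C2 grants silver-code (Rule 2).
Holding silver-code and amber-key grants K27 (Rule 6).
Holding K27 and black-permit grants C22 (Rule 7).
ivory-clearance would need red-clearance and red-token (Rule 4), but red-token is never granted. ivory-code would need silver-code and ivory-clearance (Rule 1), but ivory-clearance is never granted.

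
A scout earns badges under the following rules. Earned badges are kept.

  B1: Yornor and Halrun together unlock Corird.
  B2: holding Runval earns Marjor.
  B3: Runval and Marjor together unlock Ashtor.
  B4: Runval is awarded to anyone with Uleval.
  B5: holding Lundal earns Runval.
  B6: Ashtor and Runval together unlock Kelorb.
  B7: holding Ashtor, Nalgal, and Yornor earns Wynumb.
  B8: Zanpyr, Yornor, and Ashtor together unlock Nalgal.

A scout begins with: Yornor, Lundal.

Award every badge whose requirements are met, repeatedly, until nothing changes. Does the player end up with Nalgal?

Nalgal would need Zanpyr, Yornor, and Ashtor (B8), but Zanpyr is never earned.

No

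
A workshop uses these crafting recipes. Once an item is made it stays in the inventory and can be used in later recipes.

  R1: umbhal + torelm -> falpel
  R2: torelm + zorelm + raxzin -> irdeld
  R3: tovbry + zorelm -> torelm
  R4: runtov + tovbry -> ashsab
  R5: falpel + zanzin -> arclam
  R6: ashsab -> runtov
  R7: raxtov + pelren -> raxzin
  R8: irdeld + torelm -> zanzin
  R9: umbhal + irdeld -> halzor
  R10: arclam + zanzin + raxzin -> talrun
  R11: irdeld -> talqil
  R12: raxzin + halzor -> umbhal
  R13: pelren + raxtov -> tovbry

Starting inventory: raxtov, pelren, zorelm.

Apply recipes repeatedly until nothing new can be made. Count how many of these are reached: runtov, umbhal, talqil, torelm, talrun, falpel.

2

Using R7, raxtov and pelren make raxzin.
Using R13, pelren and raxtov make tovbry.
tovbry + zorelm -> torelm (R3).
torelm + zorelm + raxzin -> irdeld (R2).
irdeld -> talqil (R11).
runtov would need ashsab (R6), but ashsab is never obtained.
umbhal would need raxzin and halzor (R12), but halzor is never obtained.
talqil: reached.
torelm: reached.
talrun would need arclam, zanzin, and raxzin (R10), but arclam is never obtained.
falpel would need umbhal and torelm (R1), but umbhal is never obtained.
Reached: talqil and torelm — 2 of the 6.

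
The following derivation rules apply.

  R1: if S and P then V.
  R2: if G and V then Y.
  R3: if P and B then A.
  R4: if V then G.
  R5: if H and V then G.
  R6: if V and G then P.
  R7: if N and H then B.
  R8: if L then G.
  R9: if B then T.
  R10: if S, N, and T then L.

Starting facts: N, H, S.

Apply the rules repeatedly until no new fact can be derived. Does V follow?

No

V would need S and P (R1), but P is never established.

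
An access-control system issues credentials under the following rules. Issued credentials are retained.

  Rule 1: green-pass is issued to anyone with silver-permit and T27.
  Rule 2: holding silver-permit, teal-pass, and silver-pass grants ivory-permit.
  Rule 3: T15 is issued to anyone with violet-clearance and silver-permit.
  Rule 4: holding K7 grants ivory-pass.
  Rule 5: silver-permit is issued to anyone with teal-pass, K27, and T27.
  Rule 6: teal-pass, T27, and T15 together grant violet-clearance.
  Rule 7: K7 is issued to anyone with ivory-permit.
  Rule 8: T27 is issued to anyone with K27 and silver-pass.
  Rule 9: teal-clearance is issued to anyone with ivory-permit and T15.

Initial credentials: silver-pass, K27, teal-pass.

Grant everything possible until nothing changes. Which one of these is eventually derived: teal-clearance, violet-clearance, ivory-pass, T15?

ivory-pass

Holding K27 and silver-pass grants T27 (Rule 8).
Holding teal-pass, K27, and T27 grants silver-permit (Rule 5).
Holding silver-permit, teal-pass, and silver-pass grants ivory-permit (Rule 2).
Holding ivory-permit grants K7 (Rule 7).
Holding K7 grants ivory-pass (Rule 4).
T15 would need violet-clearance and silver-permit (Rule 3), but violet-clearance is never granted. violet-clearance would need teal-pass, T27, and T15 (Rule 6), but T15 is never granted. teal-clearance would need ivory-permit and T15 (Rule 9), but T15 is never granted.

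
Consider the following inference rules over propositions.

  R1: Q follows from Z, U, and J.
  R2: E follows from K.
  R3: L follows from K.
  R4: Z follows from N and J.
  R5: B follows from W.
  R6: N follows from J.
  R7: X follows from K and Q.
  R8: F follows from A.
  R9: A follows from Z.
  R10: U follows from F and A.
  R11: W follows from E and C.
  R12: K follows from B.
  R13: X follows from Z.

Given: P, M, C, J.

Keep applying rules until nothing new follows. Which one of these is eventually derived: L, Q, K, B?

Q

J holds, so N follows (R6).
From N and J, R4 gives Z.
Z holds, so A follows (R9).
A holds, so F follows (R8).
F and A hold, so U follows (R10).
From Z, U, and J, R1 gives Q.
K would need B (R12), but B is never established. L would need K (R3), but K is never established. B would need W (R5), but W is never established.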